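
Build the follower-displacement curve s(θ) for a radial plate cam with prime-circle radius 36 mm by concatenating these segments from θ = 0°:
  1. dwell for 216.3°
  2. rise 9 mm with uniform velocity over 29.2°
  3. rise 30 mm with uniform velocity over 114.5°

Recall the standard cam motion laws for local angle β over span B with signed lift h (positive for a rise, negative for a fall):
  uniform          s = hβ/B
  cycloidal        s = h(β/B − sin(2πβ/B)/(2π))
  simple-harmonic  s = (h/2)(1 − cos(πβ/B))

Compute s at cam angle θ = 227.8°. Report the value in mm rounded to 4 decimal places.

seg 1 [0°–216.3°] dwell: s stays 0.0000
seg 2 [216.3°–245.5°] uniform, h=9: θ=227.8° here. β=11.5, B=29.2. 9·11.5/29.2 = 3.5445 → s = 3.5445

3.5445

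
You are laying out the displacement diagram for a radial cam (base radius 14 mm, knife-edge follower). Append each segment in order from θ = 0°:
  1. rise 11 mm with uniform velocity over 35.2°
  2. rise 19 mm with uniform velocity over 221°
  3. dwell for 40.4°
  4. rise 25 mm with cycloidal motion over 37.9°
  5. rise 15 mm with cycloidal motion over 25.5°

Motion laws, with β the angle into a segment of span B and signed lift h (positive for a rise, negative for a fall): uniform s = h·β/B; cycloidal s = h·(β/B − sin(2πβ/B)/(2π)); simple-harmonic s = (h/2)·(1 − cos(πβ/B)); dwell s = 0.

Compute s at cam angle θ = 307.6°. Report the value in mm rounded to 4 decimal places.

seg 1 [0°–35.2°] uniform, h=11: full span → s += 11 → s = 11.0000
seg 2 [35.2°–256.2°] uniform, h=19: full span → s += 19 → s = 30.0000
seg 3 [256.2°–296.6°] dwell: s stays 30.0000
seg 4 [296.6°–334.5°] cycloidal, h=25: θ=307.6° here. β=11, B=37.9. 25·(0.2902 − sin(2π·0.2902)/(2π)) = 3.4035 → s = 33.4035

33.4035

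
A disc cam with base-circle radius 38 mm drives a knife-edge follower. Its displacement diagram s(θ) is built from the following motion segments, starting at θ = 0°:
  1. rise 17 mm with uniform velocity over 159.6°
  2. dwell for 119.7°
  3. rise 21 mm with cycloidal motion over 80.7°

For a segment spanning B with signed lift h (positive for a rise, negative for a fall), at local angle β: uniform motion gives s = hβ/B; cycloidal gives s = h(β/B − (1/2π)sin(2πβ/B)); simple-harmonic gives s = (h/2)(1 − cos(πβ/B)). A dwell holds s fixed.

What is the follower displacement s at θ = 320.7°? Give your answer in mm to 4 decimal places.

seg 1 [0°–159.6°] uniform, h=17: full span → s += 17 → s = 17.0000
seg 2 [159.6°–279.3°] dwell: s stays 17.0000
seg 3 [279.3°–360°] cycloidal, h=21: θ=320.7° here. β=41.4, B=80.7. 21·(0.5130 − sin(2π·0.5130)/(2π)) = 11.0462 → s = 28.0462

28.0462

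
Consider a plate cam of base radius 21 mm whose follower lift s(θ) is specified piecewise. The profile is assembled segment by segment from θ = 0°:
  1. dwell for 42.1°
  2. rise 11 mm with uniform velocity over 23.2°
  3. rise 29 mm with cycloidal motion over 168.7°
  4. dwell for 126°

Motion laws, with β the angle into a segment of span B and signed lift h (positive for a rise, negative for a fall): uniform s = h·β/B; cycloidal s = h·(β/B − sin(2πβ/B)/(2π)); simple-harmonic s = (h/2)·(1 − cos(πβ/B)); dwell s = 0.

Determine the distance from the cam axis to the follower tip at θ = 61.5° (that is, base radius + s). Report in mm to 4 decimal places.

seg 1 [0°–42.1°] dwell: s stays 0.0000
seg 2 [42.1°–65.3°] uniform, h=11: θ=61.5° here. β=19.4, B=23.2. 11·19.4/23.2 = 9.1983 → s = 9.1983
radial distance = base radius + s = 21 + 9.1983 = 30.1983

30.1983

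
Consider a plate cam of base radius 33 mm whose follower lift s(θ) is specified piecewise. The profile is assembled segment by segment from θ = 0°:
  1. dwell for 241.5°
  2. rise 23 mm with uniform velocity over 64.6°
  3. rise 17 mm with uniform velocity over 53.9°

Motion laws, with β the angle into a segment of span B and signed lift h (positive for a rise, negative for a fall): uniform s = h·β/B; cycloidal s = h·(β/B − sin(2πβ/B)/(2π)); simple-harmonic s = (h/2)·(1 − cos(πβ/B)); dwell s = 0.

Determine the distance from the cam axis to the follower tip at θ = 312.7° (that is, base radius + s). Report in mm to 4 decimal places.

seg 1 [0°–241.5°] dwell: s stays 0.0000
seg 2 [241.5°–306.1°] uniform, h=23: full span → s += 23 → s = 23.0000
seg 3 [306.1°–360°] uniform, h=17: θ=312.7° here. β=6.6, B=53.9. 17·6.6/53.9 = 2.0816 → s = 25.0816
radial distance = base radius + s = 33 + 25.0816 = 58.0816

58.0816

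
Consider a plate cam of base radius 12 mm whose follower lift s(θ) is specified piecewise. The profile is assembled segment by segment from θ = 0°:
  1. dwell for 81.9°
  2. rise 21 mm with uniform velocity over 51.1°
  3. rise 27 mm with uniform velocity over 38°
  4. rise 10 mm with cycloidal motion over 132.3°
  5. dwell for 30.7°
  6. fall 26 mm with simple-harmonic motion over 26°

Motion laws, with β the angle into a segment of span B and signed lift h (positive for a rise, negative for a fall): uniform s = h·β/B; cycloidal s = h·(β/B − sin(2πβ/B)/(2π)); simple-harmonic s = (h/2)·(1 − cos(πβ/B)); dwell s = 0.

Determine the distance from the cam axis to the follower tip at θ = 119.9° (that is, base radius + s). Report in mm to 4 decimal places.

seg 1 [0°–81.9°] dwell: s stays 0.0000
seg 2 [81.9°–133°] uniform, h=21: θ=119.9° here. β=38, B=51.1. 21·38/51.1 = 15.6164 → s = 15.6164
radial distance = base radius + s = 12 + 15.6164 = 27.6164

27.6164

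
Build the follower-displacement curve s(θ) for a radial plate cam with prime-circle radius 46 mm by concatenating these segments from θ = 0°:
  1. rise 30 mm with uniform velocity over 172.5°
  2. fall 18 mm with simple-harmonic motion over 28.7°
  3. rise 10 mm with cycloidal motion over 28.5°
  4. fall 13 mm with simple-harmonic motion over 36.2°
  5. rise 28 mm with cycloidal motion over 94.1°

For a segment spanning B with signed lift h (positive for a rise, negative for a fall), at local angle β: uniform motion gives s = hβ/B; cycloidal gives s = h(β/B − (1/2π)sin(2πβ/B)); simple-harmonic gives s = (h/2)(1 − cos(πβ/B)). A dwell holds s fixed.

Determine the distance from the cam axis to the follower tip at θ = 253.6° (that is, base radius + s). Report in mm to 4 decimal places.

seg 1 [0°–172.5°] uniform, h=30: full span → s += 30 → s = 30.0000
seg 2 [172.5°–201.2°] simple-harmonic, h=-18: full span → s += -18 → s = 12.0000
seg 3 [201.2°–229.7°] cycloidal, h=10: full span → s += 10 → s = 22.0000
seg 4 [229.7°–265.9°] simple-harmonic, h=-13: θ=253.6° here. β=23.9, B=36.2. -13/2·(1 − cos(π·0.6602)) = -9.6354 → s = 12.3646
radial distance = base radius + s = 46 + 12.3646 = 58.3646

58.3646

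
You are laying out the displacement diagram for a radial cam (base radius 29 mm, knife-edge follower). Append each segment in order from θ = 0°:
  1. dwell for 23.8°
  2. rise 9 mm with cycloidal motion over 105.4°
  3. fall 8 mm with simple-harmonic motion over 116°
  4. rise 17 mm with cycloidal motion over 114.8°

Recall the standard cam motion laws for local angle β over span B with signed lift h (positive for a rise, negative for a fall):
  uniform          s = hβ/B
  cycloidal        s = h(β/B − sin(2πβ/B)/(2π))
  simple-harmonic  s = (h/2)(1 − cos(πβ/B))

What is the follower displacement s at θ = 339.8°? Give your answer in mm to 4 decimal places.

seg 1 [0°–23.8°] dwell: s stays 0.0000
seg 2 [23.8°–129.2°] cycloidal, h=9: full span → s += 9 → s = 9.0000
seg 3 [129.2°–245.2°] simple-harmonic, h=-8: full span → s += -8 → s = 1.0000
seg 4 [245.2°–360°] cycloidal, h=17: θ=339.8° here. β=94.6, B=114.8. 17·(0.8240 − sin(2π·0.8240)/(2π)) = 16.4268 → s = 17.4268

17.4268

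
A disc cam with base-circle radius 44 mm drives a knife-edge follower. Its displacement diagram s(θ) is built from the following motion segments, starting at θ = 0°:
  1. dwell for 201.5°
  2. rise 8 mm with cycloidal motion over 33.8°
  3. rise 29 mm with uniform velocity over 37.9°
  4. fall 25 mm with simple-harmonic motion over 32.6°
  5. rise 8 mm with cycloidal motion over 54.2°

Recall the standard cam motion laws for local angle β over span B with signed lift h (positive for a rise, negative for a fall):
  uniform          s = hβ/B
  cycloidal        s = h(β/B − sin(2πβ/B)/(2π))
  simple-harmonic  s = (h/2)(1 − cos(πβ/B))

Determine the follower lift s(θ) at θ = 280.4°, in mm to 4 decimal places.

seg 1 [0°–201.5°] dwell: s stays 0.0000
seg 2 [201.5°–235.3°] cycloidal, h=8: full span → s += 8 → s = 8.0000
seg 3 [235.3°–273.2°] uniform, h=29: full span → s += 29 → s = 37.0000
seg 4 [273.2°–305.8°] simple-harmonic, h=-25: θ=280.4° here. β=7.2, B=32.6. -25/2·(1 − cos(π·0.2209)) = -2.8901 → s = 34.1099

34.1099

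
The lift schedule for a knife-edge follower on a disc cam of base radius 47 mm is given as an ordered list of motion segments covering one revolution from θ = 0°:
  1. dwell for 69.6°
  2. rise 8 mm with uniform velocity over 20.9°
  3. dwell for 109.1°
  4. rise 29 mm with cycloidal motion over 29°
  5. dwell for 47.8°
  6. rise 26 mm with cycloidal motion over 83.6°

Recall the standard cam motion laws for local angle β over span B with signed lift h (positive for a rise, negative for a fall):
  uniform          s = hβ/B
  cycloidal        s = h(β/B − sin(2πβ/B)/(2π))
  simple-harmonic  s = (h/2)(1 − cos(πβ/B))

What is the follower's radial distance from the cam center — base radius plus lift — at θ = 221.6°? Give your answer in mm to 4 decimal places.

seg 1 [0°–69.6°] dwell: s stays 0.0000
seg 2 [69.6°–90.5°] uniform, h=8: full span → s += 8 → s = 8.0000
seg 3 [90.5°–199.6°] dwell: s stays 8.0000
seg 4 [199.6°–228.6°] cycloidal, h=29: θ=221.6° here. β=22, B=29. 29·(0.7586 − sin(2π·0.7586)/(2π)) = 26.6087 → s = 34.6087
radial distance = base radius + s = 47 + 34.6087 = 81.6087

81.6087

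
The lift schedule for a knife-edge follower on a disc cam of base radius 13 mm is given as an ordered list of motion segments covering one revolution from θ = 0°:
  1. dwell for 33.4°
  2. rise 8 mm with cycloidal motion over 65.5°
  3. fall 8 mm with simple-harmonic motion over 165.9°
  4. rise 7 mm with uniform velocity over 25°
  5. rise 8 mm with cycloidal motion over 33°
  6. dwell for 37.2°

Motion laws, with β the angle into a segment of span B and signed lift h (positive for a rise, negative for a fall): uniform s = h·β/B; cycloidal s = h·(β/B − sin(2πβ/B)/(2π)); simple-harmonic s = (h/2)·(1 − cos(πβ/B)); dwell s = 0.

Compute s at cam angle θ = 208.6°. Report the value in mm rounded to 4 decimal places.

seg 1 [0°–33.4°] dwell: s stays 0.0000
seg 2 [33.4°–98.9°] cycloidal, h=8: full span → s += 8 → s = 8.0000
seg 3 [98.9°–264.8°] simple-harmonic, h=-8: θ=208.6° here. β=109.7, B=165.9. -8/2·(1 − cos(π·0.6612)) = -5.9407 → s = 2.0593

2.0593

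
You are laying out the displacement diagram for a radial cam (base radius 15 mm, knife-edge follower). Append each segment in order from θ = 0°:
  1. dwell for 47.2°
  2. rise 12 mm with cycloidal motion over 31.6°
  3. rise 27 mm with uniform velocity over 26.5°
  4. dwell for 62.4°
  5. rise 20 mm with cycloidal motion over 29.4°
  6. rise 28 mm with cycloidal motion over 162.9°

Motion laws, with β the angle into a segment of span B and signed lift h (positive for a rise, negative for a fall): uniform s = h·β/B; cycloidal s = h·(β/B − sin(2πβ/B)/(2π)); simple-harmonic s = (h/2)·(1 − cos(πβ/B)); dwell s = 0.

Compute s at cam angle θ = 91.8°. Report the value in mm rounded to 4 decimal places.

seg 1 [0°–47.2°] dwell: s stays 0.0000
seg 2 [47.2°–78.8°] cycloidal, h=12: full span → s += 12 → s = 12.0000
seg 3 [78.8°–105.3°] uniform, h=27: θ=91.8° here. β=13, B=26.5. 27·13/26.5 = 13.2453 → s = 25.2453

25.2453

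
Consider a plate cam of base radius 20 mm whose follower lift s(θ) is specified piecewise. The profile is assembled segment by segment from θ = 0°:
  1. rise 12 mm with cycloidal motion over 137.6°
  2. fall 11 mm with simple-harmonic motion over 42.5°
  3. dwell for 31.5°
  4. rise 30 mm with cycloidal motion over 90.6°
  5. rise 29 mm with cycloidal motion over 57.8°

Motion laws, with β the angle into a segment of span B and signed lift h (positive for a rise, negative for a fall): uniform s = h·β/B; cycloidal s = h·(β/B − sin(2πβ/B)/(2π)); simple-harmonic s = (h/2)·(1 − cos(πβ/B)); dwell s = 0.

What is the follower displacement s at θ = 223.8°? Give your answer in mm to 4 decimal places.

seg 1 [0°–137.6°] cycloidal, h=12: full span → s += 12 → s = 12.0000
seg 2 [137.6°–180.1°] simple-harmonic, h=-11: full span → s += -11 → s = 1.0000
seg 3 [180.1°–211.6°] dwell: s stays 1.0000
seg 4 [211.6°–302.2°] cycloidal, h=30: θ=223.8° here. β=12.2, B=90.6. 30·(0.1347 − sin(2π·0.1347)/(2π)) = 0.4650 → s = 1.4650

1.4650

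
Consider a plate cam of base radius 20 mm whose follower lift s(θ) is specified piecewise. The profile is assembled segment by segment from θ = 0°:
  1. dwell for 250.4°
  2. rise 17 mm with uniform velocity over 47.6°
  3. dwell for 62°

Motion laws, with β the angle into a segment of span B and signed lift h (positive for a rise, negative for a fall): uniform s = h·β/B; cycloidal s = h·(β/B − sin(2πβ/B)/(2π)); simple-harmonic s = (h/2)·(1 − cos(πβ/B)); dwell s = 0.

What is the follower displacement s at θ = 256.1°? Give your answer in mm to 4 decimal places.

seg 1 [0°–250.4°] dwell: s stays 0.0000
seg 2 [250.4°–298°] uniform, h=17: θ=256.1° here. β=5.7, B=47.6. 17·5.7/47.6 = 2.0357 → s = 2.0357

2.0357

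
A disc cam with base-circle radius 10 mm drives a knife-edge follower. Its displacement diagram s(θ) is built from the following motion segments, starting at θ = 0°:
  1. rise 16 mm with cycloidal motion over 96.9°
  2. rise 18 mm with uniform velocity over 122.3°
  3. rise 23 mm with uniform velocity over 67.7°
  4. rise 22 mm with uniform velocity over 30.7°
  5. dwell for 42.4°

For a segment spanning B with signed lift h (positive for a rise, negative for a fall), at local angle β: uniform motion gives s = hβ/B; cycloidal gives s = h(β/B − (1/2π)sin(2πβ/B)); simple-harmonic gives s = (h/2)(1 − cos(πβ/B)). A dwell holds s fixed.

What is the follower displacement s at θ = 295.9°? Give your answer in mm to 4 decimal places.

seg 1 [0°–96.9°] cycloidal, h=16: full span → s += 16 → s = 16.0000
seg 2 [96.9°–219.2°] uniform, h=18: full span → s += 18 → s = 34.0000
seg 3 [219.2°–286.9°] uniform, h=23: full span → s += 23 → s = 57.0000
seg 4 [286.9°–317.6°] uniform, h=22: θ=295.9° here. β=9, B=30.7. 22·9/30.7 = 6.4495 → s = 63.4495

63.4495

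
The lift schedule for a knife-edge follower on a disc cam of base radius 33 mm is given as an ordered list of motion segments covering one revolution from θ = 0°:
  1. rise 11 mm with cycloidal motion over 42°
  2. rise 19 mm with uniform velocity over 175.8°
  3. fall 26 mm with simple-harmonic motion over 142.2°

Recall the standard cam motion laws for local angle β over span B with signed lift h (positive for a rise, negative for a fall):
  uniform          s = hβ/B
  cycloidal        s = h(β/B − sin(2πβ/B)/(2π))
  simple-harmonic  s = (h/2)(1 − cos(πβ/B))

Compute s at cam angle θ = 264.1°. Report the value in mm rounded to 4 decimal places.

seg 1 [0°–42°] cycloidal, h=11: full span → s += 11 → s = 11.0000
seg 2 [42°–217.8°] uniform, h=19: full span → s += 19 → s = 30.0000
seg 3 [217.8°–360°] simple-harmonic, h=-26: θ=264.1° here. β=46.3, B=142.2. -26/2·(1 − cos(π·0.3256)) = -6.2283 → s = 23.7717

23.7717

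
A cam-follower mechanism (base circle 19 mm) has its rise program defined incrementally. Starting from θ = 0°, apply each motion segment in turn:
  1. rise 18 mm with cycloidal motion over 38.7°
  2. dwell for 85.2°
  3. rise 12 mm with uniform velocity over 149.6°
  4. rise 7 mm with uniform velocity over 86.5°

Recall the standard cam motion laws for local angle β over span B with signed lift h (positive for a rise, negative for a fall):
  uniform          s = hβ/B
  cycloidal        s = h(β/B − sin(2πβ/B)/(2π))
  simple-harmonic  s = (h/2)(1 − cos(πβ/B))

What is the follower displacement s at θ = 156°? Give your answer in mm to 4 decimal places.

seg 1 [0°–38.7°] cycloidal, h=18: full span → s += 18 → s = 18.0000
seg 2 [38.7°–123.9°] dwell: s stays 18.0000
seg 3 [123.9°–273.5°] uniform, h=12: θ=156° here. β=32.1, B=149.6. 12·32.1/149.6 = 2.5749 → s = 20.5749

20.5749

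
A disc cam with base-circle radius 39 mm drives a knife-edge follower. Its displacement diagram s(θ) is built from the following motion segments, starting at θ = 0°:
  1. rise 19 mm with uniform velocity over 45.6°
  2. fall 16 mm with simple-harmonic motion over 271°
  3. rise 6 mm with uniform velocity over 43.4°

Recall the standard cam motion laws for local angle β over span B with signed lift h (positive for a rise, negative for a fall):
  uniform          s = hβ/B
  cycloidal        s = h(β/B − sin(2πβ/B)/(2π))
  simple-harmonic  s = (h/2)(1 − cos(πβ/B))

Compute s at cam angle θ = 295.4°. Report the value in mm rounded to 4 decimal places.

seg 1 [0°–45.6°] uniform, h=19: full span → s += 19 → s = 19.0000
seg 2 [45.6°–316.6°] simple-harmonic, h=-16: θ=295.4° here. β=249.8, B=271. -16/2·(1 − cos(π·0.9218)) = -15.7596 → s = 3.2404

3.2404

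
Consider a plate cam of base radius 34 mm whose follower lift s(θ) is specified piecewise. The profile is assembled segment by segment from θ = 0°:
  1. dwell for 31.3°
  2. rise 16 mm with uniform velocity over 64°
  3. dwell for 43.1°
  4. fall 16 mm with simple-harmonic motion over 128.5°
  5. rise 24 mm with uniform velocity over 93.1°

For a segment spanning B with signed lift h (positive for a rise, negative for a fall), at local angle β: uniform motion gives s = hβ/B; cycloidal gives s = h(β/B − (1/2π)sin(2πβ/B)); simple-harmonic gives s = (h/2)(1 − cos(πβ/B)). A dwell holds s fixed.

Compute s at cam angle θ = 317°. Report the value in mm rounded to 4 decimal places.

seg 1 [0°–31.3°] dwell: s stays 0.0000
seg 2 [31.3°–95.3°] uniform, h=16: full span → s += 16 → s = 16.0000
seg 3 [95.3°–138.4°] dwell: s stays 16.0000
seg 4 [138.4°–266.9°] simple-harmonic, h=-16: full span → s += -16 → s = 0.0000
seg 5 [266.9°–360°] uniform, h=24: θ=317° here. β=50.1, B=93.1. 24·50.1/93.1 = 12.9151 → s = 12.9151

12.9151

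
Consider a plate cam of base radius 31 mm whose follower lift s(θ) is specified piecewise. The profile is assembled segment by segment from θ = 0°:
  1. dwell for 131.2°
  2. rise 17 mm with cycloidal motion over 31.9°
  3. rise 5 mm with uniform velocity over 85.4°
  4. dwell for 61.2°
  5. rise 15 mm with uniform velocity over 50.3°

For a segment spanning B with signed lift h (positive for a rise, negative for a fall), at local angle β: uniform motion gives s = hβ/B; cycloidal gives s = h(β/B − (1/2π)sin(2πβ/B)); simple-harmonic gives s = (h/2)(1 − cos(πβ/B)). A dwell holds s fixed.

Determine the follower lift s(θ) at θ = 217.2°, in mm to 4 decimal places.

seg 1 [0°–131.2°] dwell: s stays 0.0000
seg 2 [131.2°–163.1°] cycloidal, h=17: full span → s += 17 → s = 17.0000
seg 3 [163.1°–248.5°] uniform, h=5: θ=217.2° here. β=54.1, B=85.4. 5·54.1/85.4 = 3.1674 → s = 20.1674

20.1674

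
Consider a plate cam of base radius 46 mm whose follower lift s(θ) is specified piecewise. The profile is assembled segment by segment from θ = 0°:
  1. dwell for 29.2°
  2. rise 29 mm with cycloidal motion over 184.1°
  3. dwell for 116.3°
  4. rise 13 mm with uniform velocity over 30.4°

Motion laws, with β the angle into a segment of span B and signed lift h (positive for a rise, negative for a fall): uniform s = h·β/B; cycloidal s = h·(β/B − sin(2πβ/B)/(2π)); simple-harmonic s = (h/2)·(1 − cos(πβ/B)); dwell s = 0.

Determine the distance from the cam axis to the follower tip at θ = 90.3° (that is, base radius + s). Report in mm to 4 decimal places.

seg 1 [0°–29.2°] dwell: s stays 0.0000
seg 2 [29.2°–213.3°] cycloidal, h=29: θ=90.3° here. β=61.1, B=184.1. 29·(0.3319 − sin(2π·0.3319)/(2π)) = 5.6067 → s = 5.6067
radial distance = base radius + s = 46 + 5.6067 = 51.6067

51.6067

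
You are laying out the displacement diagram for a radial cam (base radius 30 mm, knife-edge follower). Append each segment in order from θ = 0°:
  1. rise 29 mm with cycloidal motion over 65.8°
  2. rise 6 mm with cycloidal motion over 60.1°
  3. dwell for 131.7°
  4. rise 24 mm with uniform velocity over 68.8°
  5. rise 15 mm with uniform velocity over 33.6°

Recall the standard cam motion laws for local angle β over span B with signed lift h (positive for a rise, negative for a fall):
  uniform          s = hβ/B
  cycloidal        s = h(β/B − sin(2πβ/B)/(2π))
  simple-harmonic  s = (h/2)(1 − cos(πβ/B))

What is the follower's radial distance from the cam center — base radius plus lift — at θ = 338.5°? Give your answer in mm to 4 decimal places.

seg 1 [0°–65.8°] cycloidal, h=29: full span → s += 29 → s = 29.0000
seg 2 [65.8°–125.9°] cycloidal, h=6: full span → s += 6 → s = 35.0000
seg 3 [125.9°–257.6°] dwell: s stays 35.0000
seg 4 [257.6°–326.4°] uniform, h=24: full span → s += 24 → s = 59.0000
seg 5 [326.4°–360°] uniform, h=15: θ=338.5° here. β=12.1, B=33.6. 15·12.1/33.6 = 5.4018 → s = 64.4018
radial distance = base radius + s = 30 + 64.4018 = 94.4018

94.4018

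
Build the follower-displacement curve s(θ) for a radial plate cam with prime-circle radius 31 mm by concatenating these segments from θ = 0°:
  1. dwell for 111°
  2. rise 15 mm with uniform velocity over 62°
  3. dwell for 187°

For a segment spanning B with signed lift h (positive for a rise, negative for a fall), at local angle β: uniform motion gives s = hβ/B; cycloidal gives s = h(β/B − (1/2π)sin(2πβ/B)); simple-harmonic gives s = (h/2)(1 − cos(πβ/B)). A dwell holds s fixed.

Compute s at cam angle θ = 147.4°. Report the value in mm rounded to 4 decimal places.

seg 1 [0°–111°] dwell: s stays 0.0000
seg 2 [111°–173°] uniform, h=15: θ=147.4° here. β=36.4, B=62. 15·36.4/62 = 8.8065 → s = 8.8065

8.8065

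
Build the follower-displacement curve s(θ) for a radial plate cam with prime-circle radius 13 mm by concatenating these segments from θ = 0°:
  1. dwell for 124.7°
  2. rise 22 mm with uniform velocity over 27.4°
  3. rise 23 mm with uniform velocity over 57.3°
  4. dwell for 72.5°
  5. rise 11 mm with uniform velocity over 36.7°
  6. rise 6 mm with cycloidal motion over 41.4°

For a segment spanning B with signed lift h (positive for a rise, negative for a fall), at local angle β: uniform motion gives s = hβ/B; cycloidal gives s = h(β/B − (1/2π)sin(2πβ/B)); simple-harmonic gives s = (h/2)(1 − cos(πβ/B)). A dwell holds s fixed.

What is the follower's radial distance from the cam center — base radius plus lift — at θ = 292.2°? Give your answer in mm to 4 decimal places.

seg 1 [0°–124.7°] dwell: s stays 0.0000
seg 2 [124.7°–152.1°] uniform, h=22: full span → s += 22 → s = 22.0000
seg 3 [152.1°–209.4°] uniform, h=23: full span → s += 23 → s = 45.0000
seg 4 [209.4°–281.9°] dwell: s stays 45.0000
seg 5 [281.9°–318.6°] uniform, h=11: θ=292.2° here. β=10.3, B=36.7. 11·10.3/36.7 = 3.0872 → s = 48.0872
radial distance = base radius + s = 13 + 48.0872 = 61.0872

61.0872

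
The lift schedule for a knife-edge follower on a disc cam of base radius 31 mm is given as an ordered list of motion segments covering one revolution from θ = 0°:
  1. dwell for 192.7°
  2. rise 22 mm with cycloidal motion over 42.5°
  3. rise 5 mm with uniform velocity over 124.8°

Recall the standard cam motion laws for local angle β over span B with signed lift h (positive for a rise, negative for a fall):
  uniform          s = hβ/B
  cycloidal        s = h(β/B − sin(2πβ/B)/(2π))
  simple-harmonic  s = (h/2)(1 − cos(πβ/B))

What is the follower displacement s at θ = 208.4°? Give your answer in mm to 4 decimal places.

seg 1 [0°–192.7°] dwell: s stays 0.0000
seg 2 [192.7°–235.2°] cycloidal, h=22: θ=208.4° here. β=15.7, B=42.5. 22·(0.3694 − sin(2π·0.3694)/(2π)) = 5.5658 → s = 5.5658

5.5658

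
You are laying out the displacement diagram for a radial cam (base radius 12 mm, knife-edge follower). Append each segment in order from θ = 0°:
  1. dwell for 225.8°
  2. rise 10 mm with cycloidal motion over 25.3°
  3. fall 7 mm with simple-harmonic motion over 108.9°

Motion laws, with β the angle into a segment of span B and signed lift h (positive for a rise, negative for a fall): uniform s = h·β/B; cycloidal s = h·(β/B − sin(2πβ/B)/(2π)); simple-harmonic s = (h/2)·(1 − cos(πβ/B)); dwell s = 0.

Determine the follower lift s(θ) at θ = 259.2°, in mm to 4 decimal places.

seg 1 [0°–225.8°] dwell: s stays 0.0000
seg 2 [225.8°–251.1°] cycloidal, h=10: full span → s += 10 → s = 10.0000
seg 3 [251.1°–360°] simple-harmonic, h=-7: θ=259.2° here. β=8.1, B=108.9. -7/2·(1 − cos(π·0.0744)) = -0.0951 → s = 9.9049

9.9049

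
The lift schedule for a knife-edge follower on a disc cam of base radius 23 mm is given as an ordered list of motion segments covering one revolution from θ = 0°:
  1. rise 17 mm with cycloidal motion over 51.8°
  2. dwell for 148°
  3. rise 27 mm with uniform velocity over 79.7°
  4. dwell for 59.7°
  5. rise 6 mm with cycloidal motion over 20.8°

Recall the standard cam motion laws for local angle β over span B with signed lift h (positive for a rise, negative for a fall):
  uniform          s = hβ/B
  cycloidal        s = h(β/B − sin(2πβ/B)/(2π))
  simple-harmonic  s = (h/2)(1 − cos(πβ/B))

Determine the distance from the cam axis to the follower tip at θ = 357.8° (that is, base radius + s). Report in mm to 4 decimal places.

seg 1 [0°–51.8°] cycloidal, h=17: full span → s += 17 → s = 17.0000
seg 2 [51.8°–199.8°] dwell: s stays 17.0000
seg 3 [199.8°–279.5°] uniform, h=27: full span → s += 27 → s = 44.0000
seg 4 [279.5°–339.2°] dwell: s stays 44.0000
seg 5 [339.2°–360°] cycloidal, h=6: θ=357.8° here. β=18.6, B=20.8. 6·(0.8942 − sin(2π·0.8942)/(2π)) = 5.9543 → s = 49.9543
radial distance = base radius + s = 23 + 49.9543 = 72.9543

72.9543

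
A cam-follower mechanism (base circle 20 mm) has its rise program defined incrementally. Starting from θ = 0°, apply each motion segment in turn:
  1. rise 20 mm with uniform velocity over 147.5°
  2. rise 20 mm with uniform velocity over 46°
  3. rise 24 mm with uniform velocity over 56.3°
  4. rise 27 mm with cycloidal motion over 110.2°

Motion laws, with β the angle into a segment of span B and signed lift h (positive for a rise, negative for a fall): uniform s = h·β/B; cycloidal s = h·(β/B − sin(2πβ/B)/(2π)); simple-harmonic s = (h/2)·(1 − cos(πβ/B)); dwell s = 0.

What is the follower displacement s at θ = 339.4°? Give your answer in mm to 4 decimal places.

seg 1 [0°–147.5°] uniform, h=20: full span → s += 20 → s = 20.0000
seg 2 [147.5°–193.5°] uniform, h=20: full span → s += 20 → s = 40.0000
seg 3 [193.5°–249.8°] uniform, h=24: full span → s += 24 → s = 64.0000
seg 4 [249.8°–360°] cycloidal, h=27: θ=339.4° here. β=89.6, B=110.2. 27·(0.8131 − sin(2π·0.8131)/(2π)) = 25.9170 → s = 89.9170

89.9170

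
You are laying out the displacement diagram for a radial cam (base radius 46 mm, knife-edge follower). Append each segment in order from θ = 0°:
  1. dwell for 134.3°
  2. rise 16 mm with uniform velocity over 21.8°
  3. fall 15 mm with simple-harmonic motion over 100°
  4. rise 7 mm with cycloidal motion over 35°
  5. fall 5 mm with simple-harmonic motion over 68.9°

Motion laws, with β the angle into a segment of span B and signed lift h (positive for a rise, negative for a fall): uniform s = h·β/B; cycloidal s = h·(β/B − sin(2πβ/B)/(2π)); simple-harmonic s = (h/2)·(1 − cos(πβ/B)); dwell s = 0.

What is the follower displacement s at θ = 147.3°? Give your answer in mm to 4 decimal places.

seg 1 [0°–134.3°] dwell: s stays 0.0000
seg 2 [134.3°–156.1°] uniform, h=16: θ=147.3° here. β=13, B=21.8. 16·13/21.8 = 9.5413 → s = 9.5413

9.5413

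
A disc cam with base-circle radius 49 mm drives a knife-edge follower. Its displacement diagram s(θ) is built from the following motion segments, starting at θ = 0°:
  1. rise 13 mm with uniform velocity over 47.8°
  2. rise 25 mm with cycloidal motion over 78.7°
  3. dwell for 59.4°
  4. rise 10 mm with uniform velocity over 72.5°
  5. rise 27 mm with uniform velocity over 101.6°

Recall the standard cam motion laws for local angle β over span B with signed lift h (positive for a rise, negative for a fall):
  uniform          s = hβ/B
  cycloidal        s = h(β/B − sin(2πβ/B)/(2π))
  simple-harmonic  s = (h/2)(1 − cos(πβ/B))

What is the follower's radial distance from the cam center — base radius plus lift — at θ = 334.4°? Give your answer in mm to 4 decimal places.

seg 1 [0°–47.8°] uniform, h=13: full span → s += 13 → s = 13.0000
seg 2 [47.8°–126.5°] cycloidal, h=25: full span → s += 25 → s = 38.0000
seg 3 [126.5°–185.9°] dwell: s stays 38.0000
seg 4 [185.9°–258.4°] uniform, h=10: full span → s += 10 → s = 48.0000
seg 5 [258.4°–360°] uniform, h=27: θ=334.4° here. β=76, B=101.6. 27·76/101.6 = 20.1969 → s = 68.1969
radial distance = base radius + s = 49 + 68.1969 = 117.1969

117.1969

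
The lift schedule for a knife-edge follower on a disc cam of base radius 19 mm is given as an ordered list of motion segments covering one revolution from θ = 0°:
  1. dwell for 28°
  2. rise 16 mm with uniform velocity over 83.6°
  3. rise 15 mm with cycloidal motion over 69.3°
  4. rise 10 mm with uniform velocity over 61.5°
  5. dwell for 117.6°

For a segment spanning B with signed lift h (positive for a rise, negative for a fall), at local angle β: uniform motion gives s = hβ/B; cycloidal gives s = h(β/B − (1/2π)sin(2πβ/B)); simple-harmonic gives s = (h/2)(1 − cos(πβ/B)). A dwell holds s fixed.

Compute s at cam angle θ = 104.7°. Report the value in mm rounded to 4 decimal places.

seg 1 [0°–28°] dwell: s stays 0.0000
seg 2 [28°–111.6°] uniform, h=16: θ=104.7° here. β=76.7, B=83.6. 16·76.7/83.6 = 14.6794 → s = 14.6794

14.6794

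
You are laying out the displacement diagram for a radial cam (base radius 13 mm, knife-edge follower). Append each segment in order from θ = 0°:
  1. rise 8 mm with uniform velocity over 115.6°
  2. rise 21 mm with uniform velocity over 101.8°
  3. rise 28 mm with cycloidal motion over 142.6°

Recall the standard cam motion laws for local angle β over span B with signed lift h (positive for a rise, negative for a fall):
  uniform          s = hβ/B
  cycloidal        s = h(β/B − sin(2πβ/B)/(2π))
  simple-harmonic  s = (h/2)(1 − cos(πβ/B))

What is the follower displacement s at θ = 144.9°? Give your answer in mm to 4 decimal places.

seg 1 [0°–115.6°] uniform, h=8: full span → s += 8 → s = 8.0000
seg 2 [115.6°–217.4°] uniform, h=21: θ=144.9° here. β=29.3, B=101.8. 21·29.3/101.8 = 6.0442 → s = 14.0442

14.0442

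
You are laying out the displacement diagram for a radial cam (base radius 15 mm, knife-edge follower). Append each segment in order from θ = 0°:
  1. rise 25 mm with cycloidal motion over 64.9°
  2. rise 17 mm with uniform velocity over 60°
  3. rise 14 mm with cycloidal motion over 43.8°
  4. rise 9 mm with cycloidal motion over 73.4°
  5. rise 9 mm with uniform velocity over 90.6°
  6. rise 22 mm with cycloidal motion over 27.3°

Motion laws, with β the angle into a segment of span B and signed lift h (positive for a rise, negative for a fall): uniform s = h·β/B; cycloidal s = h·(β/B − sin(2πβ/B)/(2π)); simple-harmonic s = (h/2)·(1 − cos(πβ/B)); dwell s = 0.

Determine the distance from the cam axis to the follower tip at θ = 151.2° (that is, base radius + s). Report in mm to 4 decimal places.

seg 1 [0°–64.9°] cycloidal, h=25: full span → s += 25 → s = 25.0000
seg 2 [64.9°–124.9°] uniform, h=17: full span → s += 17 → s = 42.0000
seg 3 [124.9°–168.7°] cycloidal, h=14: θ=151.2° here. β=26.3, B=43.8. 14·(0.6005 − sin(2π·0.6005)/(2π)) = 9.7212 → s = 51.7212
radial distance = base radius + s = 15 + 51.7212 = 66.7212

66.7212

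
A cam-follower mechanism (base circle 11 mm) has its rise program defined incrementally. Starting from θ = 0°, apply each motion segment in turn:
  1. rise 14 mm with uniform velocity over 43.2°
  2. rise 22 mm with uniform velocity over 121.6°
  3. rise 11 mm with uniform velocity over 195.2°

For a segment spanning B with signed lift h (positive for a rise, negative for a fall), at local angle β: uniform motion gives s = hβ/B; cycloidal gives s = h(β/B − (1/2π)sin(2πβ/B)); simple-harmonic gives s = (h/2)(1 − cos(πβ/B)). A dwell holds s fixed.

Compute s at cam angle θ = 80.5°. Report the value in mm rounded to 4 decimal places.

seg 1 [0°–43.2°] uniform, h=14: full span → s += 14 → s = 14.0000
seg 2 [43.2°–164.8°] uniform, h=22: θ=80.5° here. β=37.3, B=121.6. 22·37.3/121.6 = 6.7484 → s = 20.7484

20.7484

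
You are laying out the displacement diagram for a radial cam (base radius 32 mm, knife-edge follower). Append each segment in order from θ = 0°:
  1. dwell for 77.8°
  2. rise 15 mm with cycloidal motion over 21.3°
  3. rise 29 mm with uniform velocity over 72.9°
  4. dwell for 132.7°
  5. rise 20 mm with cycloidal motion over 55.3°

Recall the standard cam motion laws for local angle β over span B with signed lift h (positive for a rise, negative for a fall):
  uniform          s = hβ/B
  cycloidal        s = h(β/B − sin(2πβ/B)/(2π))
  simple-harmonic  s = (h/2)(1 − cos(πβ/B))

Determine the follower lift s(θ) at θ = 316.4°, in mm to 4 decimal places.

seg 1 [0°–77.8°] dwell: s stays 0.0000
seg 2 [77.8°–99.1°] cycloidal, h=15: full span → s += 15 → s = 15.0000
seg 3 [99.1°–172°] uniform, h=29: full span → s += 29 → s = 44.0000
seg 4 [172°–304.7°] dwell: s stays 44.0000
seg 5 [304.7°–360°] cycloidal, h=20: θ=316.4° here. β=11.7, B=55.3. 20·(0.2116 − sin(2π·0.2116)/(2π)) = 1.1407 → s = 45.1407

45.1407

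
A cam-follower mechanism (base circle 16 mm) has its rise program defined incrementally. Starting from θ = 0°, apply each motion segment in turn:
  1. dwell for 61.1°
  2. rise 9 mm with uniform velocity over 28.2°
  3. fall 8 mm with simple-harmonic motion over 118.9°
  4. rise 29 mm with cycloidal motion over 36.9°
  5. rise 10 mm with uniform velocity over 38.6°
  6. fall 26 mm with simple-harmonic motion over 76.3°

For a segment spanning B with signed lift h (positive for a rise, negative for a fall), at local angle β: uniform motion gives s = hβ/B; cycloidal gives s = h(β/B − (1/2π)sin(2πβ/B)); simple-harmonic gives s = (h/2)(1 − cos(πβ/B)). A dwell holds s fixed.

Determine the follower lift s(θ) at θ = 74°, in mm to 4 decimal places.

seg 1 [0°–61.1°] dwell: s stays 0.0000
seg 2 [61.1°–89.3°] uniform, h=9: θ=74° here. β=12.9, B=28.2. 9·12.9/28.2 = 4.1170 → s = 4.1170

4.1170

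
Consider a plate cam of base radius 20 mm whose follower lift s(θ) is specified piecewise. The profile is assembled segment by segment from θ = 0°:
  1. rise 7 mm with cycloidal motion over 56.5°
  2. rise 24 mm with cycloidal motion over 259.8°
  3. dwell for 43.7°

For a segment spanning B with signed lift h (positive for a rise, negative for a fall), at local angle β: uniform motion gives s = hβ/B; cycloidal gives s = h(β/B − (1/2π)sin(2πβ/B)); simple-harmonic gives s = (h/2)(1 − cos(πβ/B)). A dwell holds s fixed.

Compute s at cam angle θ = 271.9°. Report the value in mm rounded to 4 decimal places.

seg 1 [0°–56.5°] cycloidal, h=7: full span → s += 7 → s = 7.0000
seg 2 [56.5°–316.3°] cycloidal, h=24: θ=271.9° here. β=215.4, B=259.8. 24·(0.8291 − sin(2π·0.8291)/(2π)) = 23.2560 → s = 30.2560

30.2560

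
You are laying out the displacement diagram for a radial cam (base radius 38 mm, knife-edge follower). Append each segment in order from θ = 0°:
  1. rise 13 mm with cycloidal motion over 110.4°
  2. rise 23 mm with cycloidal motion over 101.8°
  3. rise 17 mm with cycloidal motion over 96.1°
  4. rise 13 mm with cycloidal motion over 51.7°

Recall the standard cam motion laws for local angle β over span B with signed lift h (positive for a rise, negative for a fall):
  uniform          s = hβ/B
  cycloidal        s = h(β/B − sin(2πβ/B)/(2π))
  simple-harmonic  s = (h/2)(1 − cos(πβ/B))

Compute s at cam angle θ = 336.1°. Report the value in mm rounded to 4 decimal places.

seg 1 [0°–110.4°] cycloidal, h=13: full span → s += 13 → s = 13.0000
seg 2 [110.4°–212.2°] cycloidal, h=23: full span → s += 23 → s = 36.0000
seg 3 [212.2°–308.3°] cycloidal, h=17: full span → s += 17 → s = 53.0000
seg 4 [308.3°–360°] cycloidal, h=13: θ=336.1° here. β=27.8, B=51.7. 13·(0.5377 − sin(2π·0.5377)/(2π)) = 7.4761 → s = 60.4761

60.4761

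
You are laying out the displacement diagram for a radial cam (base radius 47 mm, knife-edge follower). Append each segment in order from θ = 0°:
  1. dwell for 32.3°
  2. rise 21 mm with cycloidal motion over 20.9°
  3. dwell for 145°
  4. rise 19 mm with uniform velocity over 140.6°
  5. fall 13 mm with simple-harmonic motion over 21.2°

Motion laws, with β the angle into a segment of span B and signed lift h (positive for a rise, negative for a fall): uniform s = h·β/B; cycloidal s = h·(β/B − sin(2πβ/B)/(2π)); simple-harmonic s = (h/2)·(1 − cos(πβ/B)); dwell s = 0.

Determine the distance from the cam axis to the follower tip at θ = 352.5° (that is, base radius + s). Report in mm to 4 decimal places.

seg 1 [0°–32.3°] dwell: s stays 0.0000
seg 2 [32.3°–53.2°] cycloidal, h=21: full span → s += 21 → s = 21.0000
seg 3 [53.2°–198.2°] dwell: s stays 21.0000
seg 4 [198.2°–338.8°] uniform, h=19: full span → s += 19 → s = 40.0000
seg 5 [338.8°–360°] simple-harmonic, h=-13: θ=352.5° here. β=13.7, B=21.2. -13/2·(1 − cos(π·0.6462)) = -9.3821 → s = 30.6179
radial distance = base radius + s = 47 + 30.6179 = 77.6179

77.6179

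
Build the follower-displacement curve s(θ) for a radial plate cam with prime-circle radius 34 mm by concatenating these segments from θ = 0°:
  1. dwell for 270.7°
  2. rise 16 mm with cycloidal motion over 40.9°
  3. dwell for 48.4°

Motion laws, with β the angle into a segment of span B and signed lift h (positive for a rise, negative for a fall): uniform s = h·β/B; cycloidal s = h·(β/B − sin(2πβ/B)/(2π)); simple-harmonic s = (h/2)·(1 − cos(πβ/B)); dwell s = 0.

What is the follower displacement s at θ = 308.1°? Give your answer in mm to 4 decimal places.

seg 1 [0°–270.7°] dwell: s stays 0.0000
seg 2 [270.7°–311.6°] cycloidal, h=16: θ=308.1° here. β=37.4, B=40.9. 16·(0.9144 − sin(2π·0.9144)/(2π)) = 15.9350 → s = 15.9350

15.9350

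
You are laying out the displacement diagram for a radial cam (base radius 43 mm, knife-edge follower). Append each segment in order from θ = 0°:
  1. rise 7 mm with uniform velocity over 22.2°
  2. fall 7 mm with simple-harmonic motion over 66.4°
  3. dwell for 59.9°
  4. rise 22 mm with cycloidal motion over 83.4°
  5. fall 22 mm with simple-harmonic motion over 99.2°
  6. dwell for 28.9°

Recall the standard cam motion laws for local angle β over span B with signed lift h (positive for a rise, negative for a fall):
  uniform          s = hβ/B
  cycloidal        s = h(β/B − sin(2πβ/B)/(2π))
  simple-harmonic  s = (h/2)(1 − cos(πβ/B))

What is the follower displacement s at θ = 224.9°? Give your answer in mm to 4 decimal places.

seg 1 [0°–22.2°] uniform, h=7: full span → s += 7 → s = 7.0000
seg 2 [22.2°–88.6°] simple-harmonic, h=-7: full span → s += -7 → s = 0.0000
seg 3 [88.6°–148.5°] dwell: s stays 0.0000
seg 4 [148.5°–231.9°] cycloidal, h=22: θ=224.9° here. β=76.4, B=83.4. 22·(0.9161 − sin(2π·0.9161)/(2π)) = 21.9156 → s = 21.9156

21.9156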